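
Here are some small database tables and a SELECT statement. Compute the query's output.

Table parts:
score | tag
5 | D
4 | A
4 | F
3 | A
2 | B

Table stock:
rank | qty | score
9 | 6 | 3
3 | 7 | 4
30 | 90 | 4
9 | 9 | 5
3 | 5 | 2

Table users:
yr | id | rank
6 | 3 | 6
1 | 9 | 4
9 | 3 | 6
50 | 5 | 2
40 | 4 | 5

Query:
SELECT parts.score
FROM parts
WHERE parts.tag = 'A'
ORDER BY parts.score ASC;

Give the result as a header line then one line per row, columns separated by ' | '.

== RESULT ==
parts.score
3
4

Derivation:
After WHERE (2 rows):
parts.score | parts.tag
4 | A
3 | A
After SELECT (2 rows):
parts.score
4
3
After ORDER BY (2 rows):
parts.score
3
4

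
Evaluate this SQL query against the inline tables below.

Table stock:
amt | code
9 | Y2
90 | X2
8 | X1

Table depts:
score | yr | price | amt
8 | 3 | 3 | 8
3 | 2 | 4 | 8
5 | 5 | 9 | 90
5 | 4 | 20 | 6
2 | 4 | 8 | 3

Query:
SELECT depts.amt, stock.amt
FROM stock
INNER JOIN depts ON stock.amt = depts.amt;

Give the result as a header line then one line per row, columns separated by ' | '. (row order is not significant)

After JOIN depts (3 rows):
stock.amt | stock.code | depts.score | depts.yr | depts.price | depts.amt
90 | X2 | 5 | 5 | 9 | 90
8 | X1 | 8 | 3 | 3 | 8
8 | X1 | 3 | 2 | 4 | 8
After SELECT (3 rows):
depts.amt | stock.amt
90 | 90
8 | 8
8 | 8

== RESULT ==
depts.amt | stock.amt
90 | 90
8 | 8
8 | 8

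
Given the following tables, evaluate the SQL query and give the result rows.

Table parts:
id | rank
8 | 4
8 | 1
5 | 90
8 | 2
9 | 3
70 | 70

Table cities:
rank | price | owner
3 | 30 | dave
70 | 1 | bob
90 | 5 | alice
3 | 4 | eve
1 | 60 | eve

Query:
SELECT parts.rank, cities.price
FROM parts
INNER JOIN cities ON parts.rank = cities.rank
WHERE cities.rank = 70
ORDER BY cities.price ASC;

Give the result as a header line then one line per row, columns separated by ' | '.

== RESULT ==
parts.rank | cities.price
70 | 1

Derivation:
After JOIN cities (5 rows):
parts.id | parts.rank | cities.rank | cities.price | cities.owner
8 | 1 | 1 | 60 | eve
5 | 90 | 90 | 5 | alice
9 | 3 | 3 | 30 | dave
9 | 3 | 3 | 4 | eve
70 | 70 | 70 | 1 | bob
After WHERE (1 rows):
parts.id | parts.rank | cities.rank | cities.price | cities.owner
70 | 70 | 70 | 1 | bob
After SELECT (1 rows):
parts.rank | cities.price
70 | 1
After ORDER BY (1 rows):
parts.rank | cities.price
70 | 1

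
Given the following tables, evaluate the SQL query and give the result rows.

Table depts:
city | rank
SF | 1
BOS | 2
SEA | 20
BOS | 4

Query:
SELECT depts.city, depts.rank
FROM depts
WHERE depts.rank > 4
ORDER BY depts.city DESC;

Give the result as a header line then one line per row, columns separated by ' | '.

== RESULT ==
depts.city | depts.rank
SEA | 20

Derivation:
After WHERE (1 rows):
depts.city | depts.rank
SEA | 20
After SELECT (1 rows):
depts.city | depts.rank
SEA | 20
After ORDER BY (1 rows):
depts.city | depts.rank
SEA | 20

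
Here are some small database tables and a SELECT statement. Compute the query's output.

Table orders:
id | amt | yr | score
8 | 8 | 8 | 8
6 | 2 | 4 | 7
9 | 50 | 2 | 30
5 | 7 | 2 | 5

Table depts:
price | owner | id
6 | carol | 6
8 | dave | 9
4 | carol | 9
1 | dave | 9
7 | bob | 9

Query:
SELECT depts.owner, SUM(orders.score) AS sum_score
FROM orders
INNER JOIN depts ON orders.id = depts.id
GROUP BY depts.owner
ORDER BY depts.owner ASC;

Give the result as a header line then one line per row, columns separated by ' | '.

== RESULT ==
depts.owner | sum_score
bob | 30
carol | 37
dave | 60

Derivation:
After JOIN depts (5 rows):
orders.id | orders.amt | orders.yr | orders.score | depts.price | depts.owner | depts.id
6 | 2 | 4 | 7 | 6 | carol | 6
9 | 50 | 2 | 30 | 8 | dave | 9
9 | 50 | 2 | 30 | 4 | carol | 9
9 | 50 | 2 | 30 | 1 | dave | 9
9 | 50 | 2 | 30 | 7 | bob | 9
After GROUP BY (3 rows):
depts.owner | sum_score
carol | 37
dave | 60
bob | 30
After ORDER BY (3 rows):
depts.owner | sum_score
bob | 30
carol | 37
dave | 60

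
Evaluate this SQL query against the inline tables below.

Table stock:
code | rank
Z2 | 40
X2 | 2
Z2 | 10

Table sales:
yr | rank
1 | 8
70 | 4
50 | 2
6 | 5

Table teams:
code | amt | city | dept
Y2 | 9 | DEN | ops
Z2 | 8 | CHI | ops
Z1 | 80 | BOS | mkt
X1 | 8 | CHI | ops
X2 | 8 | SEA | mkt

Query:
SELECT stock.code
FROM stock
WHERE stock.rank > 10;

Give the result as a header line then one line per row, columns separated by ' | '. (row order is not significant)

After WHERE (1 rows):
stock.code | stock.rank
Z2 | 40
After SELECT (1 rows):
stock.code
Z2

== RESULT ==
stock.code
Z2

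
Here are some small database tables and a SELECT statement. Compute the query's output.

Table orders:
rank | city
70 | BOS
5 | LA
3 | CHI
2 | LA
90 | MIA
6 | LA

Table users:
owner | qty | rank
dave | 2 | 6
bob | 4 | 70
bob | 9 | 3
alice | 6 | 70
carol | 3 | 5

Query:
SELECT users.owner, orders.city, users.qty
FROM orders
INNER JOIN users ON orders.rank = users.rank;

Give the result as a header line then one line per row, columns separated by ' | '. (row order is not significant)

== RESULT ==
users.owner | orders.city | users.qty
bob | BOS | 4
alice | BOS | 6
carol | LA | 3
bob | CHI | 9
dave | LA | 2

Derivation:
After JOIN users (5 rows):
orders.rank | orders.city | users.owner | users.qty | users.rank
70 | BOS | bob | 4 | 70
70 | BOS | alice | 6 | 70
5 | LA | carol | 3 | 5
3 | CHI | bob | 9 | 3
6 | LA | dave | 2 | 6
After SELECT (5 rows):
users.owner | orders.city | users.qty
bob | BOS | 4
alice | BOS | 6
carol | LA | 3
bob | CHI | 9
dave | LA | 2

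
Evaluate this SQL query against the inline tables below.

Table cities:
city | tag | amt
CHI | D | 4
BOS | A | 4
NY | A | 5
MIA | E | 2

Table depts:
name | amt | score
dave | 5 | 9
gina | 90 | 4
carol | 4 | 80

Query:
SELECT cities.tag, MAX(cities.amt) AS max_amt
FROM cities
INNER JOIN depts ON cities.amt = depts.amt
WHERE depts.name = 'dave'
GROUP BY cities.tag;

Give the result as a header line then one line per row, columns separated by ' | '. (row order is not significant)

After JOIN depts (3 rows):
cities.city | cities.tag | cities.amt | depts.name | depts.amt | depts.score
CHI | D | 4 | carol | 4 | 80
BOS | A | 4 | carol | 4 | 80
NY | A | 5 | dave | 5 | 9
After WHERE (1 rows):
cities.city | cities.tag | cities.amt | depts.name | depts.amt | depts.score
NY | A | 5 | dave | 5 | 9
After GROUP BY (1 rows):
cities.tag | max_amt
A | 5

== RESULT ==
cities.tag | max_amt
A | 5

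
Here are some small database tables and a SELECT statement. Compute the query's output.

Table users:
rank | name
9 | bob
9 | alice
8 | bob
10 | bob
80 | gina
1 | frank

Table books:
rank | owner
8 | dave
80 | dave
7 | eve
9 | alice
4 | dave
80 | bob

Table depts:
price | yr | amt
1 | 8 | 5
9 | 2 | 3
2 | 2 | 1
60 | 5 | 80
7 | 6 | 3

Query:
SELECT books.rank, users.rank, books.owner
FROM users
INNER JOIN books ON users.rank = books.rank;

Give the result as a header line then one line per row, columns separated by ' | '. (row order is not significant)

== RESULT ==
books.rank | users.rank | books.owner
9 | 9 | alice
9 | 9 | alice
8 | 8 | dave
80 | 80 | dave
80 | 80 | bob

Derivation:
After JOIN books (5 rows):
users.rank | users.name | books.rank | books.owner
9 | bob | 9 | alice
9 | alice | 9 | alice
8 | bob | 8 | dave
80 | gina | 80 | dave
80 | gina | 80 | bob
After SELECT (5 rows):
books.rank | users.rank | books.owner
9 | 9 | alice
9 | 9 | alice
8 | 8 | dave
80 | 80 | dave
80 | 80 | bob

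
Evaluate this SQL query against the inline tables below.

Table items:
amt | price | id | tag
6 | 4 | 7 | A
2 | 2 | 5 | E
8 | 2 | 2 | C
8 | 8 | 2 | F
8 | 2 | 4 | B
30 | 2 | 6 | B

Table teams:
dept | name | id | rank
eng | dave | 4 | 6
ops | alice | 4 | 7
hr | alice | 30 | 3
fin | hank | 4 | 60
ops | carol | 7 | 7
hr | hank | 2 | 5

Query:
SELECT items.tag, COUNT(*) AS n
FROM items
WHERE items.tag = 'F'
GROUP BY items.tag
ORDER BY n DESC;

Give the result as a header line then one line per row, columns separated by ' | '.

After WHERE (1 rows):
items.amt | items.price | items.id | items.tag
8 | 8 | 2 | F
After GROUP BY (1 rows):
items.tag | n
F | 1
After ORDER BY (1 rows):
items.tag | n
F | 1

== RESULT ==
items.tag | n
F | 1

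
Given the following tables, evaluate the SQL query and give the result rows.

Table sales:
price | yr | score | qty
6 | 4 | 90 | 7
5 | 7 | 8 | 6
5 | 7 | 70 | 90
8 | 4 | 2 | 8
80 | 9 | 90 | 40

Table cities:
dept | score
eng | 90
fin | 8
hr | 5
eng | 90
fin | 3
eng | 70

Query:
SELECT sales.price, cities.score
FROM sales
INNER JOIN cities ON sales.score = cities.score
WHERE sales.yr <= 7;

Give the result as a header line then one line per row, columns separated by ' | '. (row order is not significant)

After JOIN cities (6 rows):
sales.price | sales.yr | sales.score | sales.qty | cities.dept | cities.score
6 | 4 | 90 | 7 | eng | 90
6 | 4 | 90 | 7 | eng | 90
5 | 7 | 8 | 6 | fin | 8
5 | 7 | 70 | 90 | eng | 70
80 | 9 | 90 | 40 | eng | 90
80 | 9 | 90 | 40 | eng | 90
After WHERE (4 rows):
sales.price | sales.yr | sales.score | sales.qty | cities.dept | cities.score
6 | 4 | 90 | 7 | eng | 90
6 | 4 | 90 | 7 | eng | 90
5 | 7 | 8 | 6 | fin | 8
5 | 7 | 70 | 90 | eng | 70
After SELECT (4 rows):
sales.price | cities.score
6 | 90
6 | 90
5 | 8
5 | 70

== RESULT ==
sales.price | cities.score
6 | 90
6 | 90
5 | 8
5 | 70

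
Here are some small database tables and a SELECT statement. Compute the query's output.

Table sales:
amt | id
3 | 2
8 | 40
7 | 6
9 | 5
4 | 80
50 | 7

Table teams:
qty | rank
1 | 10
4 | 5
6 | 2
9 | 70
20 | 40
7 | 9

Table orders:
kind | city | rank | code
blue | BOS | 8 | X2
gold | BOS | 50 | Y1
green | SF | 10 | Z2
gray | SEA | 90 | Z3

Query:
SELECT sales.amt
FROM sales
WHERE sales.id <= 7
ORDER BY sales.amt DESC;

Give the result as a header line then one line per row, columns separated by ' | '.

After WHERE (4 rows):
sales.amt | sales.id
3 | 2
7 | 6
9 | 5
50 | 7
After SELECT (4 rows):
sales.amt
3
7
9
50
After ORDER BY (4 rows):
sales.amt
50
9
7
3

== RESULT ==
sales.amt
50
9
7
3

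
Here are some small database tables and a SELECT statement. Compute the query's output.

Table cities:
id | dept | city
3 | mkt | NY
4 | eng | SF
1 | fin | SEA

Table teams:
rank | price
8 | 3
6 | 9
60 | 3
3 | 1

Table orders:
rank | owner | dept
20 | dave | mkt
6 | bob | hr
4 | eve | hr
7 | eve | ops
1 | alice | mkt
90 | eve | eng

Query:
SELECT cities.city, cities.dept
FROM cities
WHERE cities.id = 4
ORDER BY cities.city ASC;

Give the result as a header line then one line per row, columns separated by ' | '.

After WHERE (1 rows):
cities.id | cities.dept | cities.city
4 | eng | SF
After SELECT (1 rows):
cities.city | cities.dept
SF | eng
After ORDER BY (1 rows):
cities.city | cities.dept
SF | eng

== RESULT ==
cities.city | cities.dept
SF | eng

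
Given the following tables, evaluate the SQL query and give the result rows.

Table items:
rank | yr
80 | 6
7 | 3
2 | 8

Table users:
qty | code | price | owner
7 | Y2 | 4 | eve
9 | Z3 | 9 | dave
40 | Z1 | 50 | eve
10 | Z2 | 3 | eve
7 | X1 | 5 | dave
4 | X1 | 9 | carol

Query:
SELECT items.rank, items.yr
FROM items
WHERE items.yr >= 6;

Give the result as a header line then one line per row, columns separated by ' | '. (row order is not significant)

== RESULT ==
items.rank | items.yr
80 | 6
2 | 8

Derivation:
After WHERE (2 rows):
items.rank | items.yr
80 | 6
2 | 8
After SELECT (2 rows):
items.rank | items.yr
80 | 6
2 | 8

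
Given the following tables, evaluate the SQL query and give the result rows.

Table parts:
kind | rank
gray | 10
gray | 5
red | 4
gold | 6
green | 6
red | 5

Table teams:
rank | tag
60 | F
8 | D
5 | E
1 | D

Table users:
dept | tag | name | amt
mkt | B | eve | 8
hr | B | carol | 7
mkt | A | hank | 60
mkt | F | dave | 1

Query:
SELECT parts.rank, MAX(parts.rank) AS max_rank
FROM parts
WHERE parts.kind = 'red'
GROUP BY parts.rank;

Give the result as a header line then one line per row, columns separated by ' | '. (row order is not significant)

After WHERE (2 rows):
parts.kind | parts.rank
red | 4
red | 5
After GROUP BY (2 rows):
parts.rank | max_rank
4 | 4
5 | 5

== RESULT ==
parts.rank | max_rank
4 | 4
5 | 5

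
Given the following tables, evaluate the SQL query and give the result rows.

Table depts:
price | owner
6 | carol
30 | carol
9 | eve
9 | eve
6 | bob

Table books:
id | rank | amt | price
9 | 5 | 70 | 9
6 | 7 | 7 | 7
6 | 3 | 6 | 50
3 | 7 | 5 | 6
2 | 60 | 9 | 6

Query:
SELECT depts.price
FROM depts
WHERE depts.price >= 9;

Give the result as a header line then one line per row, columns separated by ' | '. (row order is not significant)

== RESULT ==
depts.price
30
9
9

Derivation:
After WHERE (3 rows):
depts.price | depts.owner
30 | carol
9 | eve
9 | eve
After SELECT (3 rows):
depts.price
30
9
9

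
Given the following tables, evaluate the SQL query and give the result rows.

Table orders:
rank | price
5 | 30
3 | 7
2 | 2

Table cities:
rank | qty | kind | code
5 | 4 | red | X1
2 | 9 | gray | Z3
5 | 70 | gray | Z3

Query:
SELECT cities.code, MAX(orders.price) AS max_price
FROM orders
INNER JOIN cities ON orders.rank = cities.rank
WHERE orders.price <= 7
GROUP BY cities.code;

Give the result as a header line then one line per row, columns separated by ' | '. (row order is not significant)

== RESULT ==
cities.code | max_price
Z3 | 2

Derivation:
After JOIN cities (3 rows):
orders.rank | orders.price | cities.rank | cities.qty | cities.kind | cities.code
5 | 30 | 5 | 4 | red | X1
5 | 30 | 5 | 70 | gray | Z3
2 | 2 | 2 | 9 | gray | Z3
After WHERE (1 rows):
orders.rank | orders.price | cities.rank | cities.qty | cities.kind | cities.code
2 | 2 | 2 | 9 | gray | Z3
After GROUP BY (1 rows):
cities.code | max_price
Z3 | 2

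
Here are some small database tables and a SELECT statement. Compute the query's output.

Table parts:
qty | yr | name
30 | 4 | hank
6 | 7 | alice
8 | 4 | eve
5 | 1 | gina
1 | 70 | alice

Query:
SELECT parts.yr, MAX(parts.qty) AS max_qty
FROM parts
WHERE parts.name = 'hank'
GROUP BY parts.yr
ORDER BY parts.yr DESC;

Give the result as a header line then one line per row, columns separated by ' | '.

After WHERE (1 rows):
parts.qty | parts.yr | parts.name
30 | 4 | hank
After GROUP BY (1 rows):
parts.yr | max_qty
4 | 30
After ORDER BY (1 rows):
parts.yr | max_qty
4 | 30

== RESULT ==
parts.yr | max_qty
4 | 30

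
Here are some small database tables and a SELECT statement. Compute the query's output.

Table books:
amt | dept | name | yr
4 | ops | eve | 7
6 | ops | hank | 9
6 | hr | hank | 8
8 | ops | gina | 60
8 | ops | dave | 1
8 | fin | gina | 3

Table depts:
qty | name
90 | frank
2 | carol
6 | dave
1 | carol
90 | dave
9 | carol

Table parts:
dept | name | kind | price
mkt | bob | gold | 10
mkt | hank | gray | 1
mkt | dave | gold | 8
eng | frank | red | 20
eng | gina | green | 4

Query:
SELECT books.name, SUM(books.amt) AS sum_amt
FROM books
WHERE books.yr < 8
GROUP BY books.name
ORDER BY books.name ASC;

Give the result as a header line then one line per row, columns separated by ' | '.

== RESULT ==
books.name | sum_amt
dave | 8
eve | 4
gina | 8

Derivation:
After WHERE (3 rows):
books.amt | books.dept | books.name | books.yr
4 | ops | eve | 7
8 | ops | dave | 1
8 | fin | gina | 3
After GROUP BY (3 rows):
books.name | sum_amt
eve | 4
dave | 8
gina | 8
After ORDER BY (3 rows):
books.name | sum_amt
dave | 8
eve | 4
gina | 8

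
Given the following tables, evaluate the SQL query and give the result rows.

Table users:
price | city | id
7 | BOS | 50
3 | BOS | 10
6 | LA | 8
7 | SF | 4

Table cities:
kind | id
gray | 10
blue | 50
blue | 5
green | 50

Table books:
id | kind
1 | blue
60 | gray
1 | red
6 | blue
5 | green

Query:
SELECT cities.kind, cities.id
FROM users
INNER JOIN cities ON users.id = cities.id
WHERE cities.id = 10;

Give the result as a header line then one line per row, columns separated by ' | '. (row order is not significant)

== RESULT ==
cities.kind | cities.id
gray | 10

Derivation:
After JOIN cities (3 rows):
users.price | users.city | users.id | cities.kind | cities.id
7 | BOS | 50 | blue | 50
7 | BOS | 50 | green | 50
3 | BOS | 10 | gray | 10
After WHERE (1 rows):
users.price | users.city | users.id | cities.kind | cities.id
3 | BOS | 10 | gray | 10
After SELECT (1 rows):
cities.kind | cities.id
gray | 10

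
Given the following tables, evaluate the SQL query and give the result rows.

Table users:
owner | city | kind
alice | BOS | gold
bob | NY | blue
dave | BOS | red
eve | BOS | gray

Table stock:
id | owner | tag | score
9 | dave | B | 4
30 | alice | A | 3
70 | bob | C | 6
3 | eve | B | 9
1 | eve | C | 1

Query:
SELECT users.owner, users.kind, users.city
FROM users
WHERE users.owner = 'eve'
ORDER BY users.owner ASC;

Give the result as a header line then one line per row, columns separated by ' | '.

== RESULT ==
users.owner | users.kind | users.city
eve | gray | BOS

Derivation:
After WHERE (1 rows):
users.owner | users.city | users.kind
eve | BOS | gray
After SELECT (1 rows):
users.owner | users.kind | users.city
eve | gray | BOS
After ORDER BY (1 rows):
users.owner | users.kind | users.city
eve | gray | BOS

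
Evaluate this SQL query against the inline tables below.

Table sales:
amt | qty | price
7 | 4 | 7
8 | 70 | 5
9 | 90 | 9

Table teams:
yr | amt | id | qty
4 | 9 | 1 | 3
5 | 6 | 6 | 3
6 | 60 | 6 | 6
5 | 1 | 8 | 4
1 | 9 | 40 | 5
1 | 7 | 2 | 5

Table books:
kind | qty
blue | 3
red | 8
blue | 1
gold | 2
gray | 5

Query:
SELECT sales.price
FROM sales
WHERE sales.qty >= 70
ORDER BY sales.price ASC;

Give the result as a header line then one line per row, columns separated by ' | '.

After WHERE (2 rows):
sales.amt | sales.qty | sales.price
8 | 70 | 5
9 | 90 | 9
After SELECT (2 rows):
sales.price
5
9
After ORDER BY (2 rows):
sales.price
5
9

== RESULT ==
sales.price
5
9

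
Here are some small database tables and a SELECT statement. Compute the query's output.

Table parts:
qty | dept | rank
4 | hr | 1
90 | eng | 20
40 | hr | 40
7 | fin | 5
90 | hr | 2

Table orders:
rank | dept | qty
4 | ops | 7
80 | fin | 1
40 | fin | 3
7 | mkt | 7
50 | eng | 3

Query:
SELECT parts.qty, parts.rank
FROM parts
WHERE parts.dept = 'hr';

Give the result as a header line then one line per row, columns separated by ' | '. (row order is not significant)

After WHERE (3 rows):
parts.qty | parts.dept | parts.rank
4 | hr | 1
40 | hr | 40
90 | hr | 2
After SELECT (3 rows):
parts.qty | parts.rank
4 | 1
40 | 40
90 | 2

== RESULT ==
parts.qty | parts.rank
4 | 1
40 | 40
90 | 2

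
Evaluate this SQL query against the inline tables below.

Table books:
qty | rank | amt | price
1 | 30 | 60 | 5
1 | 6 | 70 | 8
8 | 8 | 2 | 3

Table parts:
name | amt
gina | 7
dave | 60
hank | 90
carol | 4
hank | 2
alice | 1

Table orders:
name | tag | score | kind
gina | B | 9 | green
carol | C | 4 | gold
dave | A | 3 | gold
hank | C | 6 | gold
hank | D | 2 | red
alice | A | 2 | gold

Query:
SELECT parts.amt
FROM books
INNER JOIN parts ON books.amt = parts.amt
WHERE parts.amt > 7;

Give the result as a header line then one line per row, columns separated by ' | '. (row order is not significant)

After JOIN parts (2 rows):
books.qty | books.rank | books.amt | books.price | parts.name | parts.amt
1 | 30 | 60 | 5 | dave | 60
8 | 8 | 2 | 3 | hank | 2
After WHERE (1 rows):
books.qty | books.rank | books.amt | books.price | parts.name | parts.amt
1 | 30 | 60 | 5 | dave | 60
After SELECT (1 rows):
parts.amt
60

== RESULT ==
parts.amt
60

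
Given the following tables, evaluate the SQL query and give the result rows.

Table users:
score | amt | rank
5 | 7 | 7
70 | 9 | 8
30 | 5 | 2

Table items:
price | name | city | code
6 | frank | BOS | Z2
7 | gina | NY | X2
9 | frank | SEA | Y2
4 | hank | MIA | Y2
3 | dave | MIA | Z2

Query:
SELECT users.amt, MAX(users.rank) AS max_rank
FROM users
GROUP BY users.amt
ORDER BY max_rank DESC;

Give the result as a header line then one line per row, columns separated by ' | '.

== RESULT ==
users.amt | max_rank
9 | 8
7 | 7
5 | 2

Derivation:
After GROUP BY (3 rows):
users.amt | max_rank
7 | 7
9 | 8
5 | 2
After ORDER BY (3 rows):
users.amt | max_rank
9 | 8
7 | 7
5 | 2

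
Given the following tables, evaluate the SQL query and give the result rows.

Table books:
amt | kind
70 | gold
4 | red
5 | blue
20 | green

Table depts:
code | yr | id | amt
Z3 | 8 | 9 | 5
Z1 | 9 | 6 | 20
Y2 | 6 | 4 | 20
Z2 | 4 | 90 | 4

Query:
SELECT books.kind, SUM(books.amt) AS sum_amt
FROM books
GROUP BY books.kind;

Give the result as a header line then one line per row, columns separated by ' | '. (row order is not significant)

== RESULT ==
books.kind | sum_amt
gold | 70
red | 4
blue | 5
green | 20

Derivation:
After GROUP BY (4 rows):
books.kind | sum_amt
gold | 70
red | 4
blue | 5
green | 20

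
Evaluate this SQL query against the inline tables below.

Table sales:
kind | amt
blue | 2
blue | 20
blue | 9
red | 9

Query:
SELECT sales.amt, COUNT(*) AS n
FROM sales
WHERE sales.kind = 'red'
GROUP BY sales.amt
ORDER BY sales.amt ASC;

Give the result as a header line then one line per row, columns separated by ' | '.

== RESULT ==
sales.amt | n
9 | 1

Derivation:
After WHERE (1 rows):
sales.kind | sales.amt
red | 9
After GROUP BY (1 rows):
sales.amt | n
9 | 1
After ORDER BY (1 rows):
sales.amt | n
9 | 1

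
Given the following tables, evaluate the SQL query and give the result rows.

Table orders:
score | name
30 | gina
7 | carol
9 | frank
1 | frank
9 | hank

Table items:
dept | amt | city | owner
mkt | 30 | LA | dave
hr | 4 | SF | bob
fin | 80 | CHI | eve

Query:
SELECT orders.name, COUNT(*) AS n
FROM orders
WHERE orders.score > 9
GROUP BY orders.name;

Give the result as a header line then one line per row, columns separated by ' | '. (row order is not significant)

After WHERE (1 rows):
orders.score | orders.name
30 | gina
After GROUP BY (1 rows):
orders.name | n
gina | 1

== RESULT ==
orders.name | n
gina | 1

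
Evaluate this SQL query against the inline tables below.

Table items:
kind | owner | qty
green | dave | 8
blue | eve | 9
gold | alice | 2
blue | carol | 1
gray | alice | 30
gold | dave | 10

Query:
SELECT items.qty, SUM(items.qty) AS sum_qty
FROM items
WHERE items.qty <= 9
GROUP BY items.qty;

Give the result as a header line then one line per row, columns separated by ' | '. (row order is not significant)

After WHERE (4 rows):
items.kind | items.owner | items.qty
green | dave | 8
blue | eve | 9
gold | alice | 2
blue | carol | 1
After GROUP BY (4 rows):
items.qty | sum_qty
8 | 8
9 | 9
2 | 2
1 | 1

== RESULT ==
items.qty | sum_qty
8 | 8
9 | 9
2 | 2
1 | 1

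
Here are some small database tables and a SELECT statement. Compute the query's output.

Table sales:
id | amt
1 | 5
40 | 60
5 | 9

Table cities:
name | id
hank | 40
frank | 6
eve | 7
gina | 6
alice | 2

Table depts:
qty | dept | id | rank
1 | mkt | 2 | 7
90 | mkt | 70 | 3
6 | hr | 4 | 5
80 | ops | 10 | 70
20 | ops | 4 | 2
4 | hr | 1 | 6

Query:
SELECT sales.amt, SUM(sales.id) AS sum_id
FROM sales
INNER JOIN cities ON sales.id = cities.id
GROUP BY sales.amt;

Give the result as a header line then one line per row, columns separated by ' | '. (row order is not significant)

After JOIN cities (1 rows):
sales.id | sales.amt | cities.name | cities.id
40 | 60 | hank | 40
After GROUP BY (1 rows):
sales.amt | sum_id
60 | 40

== RESULT ==
sales.amt | sum_id
60 | 40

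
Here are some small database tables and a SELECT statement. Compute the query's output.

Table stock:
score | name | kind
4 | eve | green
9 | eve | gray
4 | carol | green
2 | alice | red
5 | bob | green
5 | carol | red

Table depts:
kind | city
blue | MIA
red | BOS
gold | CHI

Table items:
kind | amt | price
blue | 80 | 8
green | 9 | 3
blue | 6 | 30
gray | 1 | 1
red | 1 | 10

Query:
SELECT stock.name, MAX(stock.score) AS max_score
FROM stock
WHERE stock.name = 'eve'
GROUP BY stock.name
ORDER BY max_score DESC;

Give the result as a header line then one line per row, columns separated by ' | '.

== RESULT ==
stock.name | max_score
eve | 9

Derivation:
After WHERE (2 rows):
stock.score | stock.name | stock.kind
4 | eve | green
9 | eve | gray
After GROUP BY (1 rows):
stock.name | max_score
eve | 9
After ORDER BY (1 rows):
stock.name | max_score
eve | 9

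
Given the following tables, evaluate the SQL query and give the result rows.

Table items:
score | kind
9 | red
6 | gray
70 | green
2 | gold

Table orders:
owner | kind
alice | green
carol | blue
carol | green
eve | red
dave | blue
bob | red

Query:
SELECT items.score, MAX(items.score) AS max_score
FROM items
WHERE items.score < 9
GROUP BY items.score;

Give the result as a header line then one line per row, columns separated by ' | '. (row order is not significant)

== RESULT ==
items.score | max_score
6 | 6
2 | 2

Derivation:
After WHERE (2 rows):
items.score | items.kind
6 | gray
2 | gold
After GROUP BY (2 rows):
items.score | max_score
6 | 6
2 | 2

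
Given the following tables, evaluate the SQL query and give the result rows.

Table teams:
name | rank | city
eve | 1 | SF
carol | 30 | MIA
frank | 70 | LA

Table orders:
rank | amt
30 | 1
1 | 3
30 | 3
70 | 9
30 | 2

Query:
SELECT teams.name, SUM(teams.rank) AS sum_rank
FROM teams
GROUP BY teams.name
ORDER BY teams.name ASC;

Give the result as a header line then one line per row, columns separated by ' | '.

== RESULT ==
teams.name | sum_rank
carol | 30
eve | 1
frank | 70

Derivation:
After GROUP BY (3 rows):
teams.name | sum_rank
eve | 1
carol | 30
frank | 70
After ORDER BY (3 rows):
teams.name | sum_rank
carol | 30
eve | 1
frank | 70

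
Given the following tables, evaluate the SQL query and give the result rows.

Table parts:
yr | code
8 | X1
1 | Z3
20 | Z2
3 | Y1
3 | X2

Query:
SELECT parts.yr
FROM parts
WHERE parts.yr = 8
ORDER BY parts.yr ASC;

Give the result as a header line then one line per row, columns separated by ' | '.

After WHERE (1 rows):
parts.yr | parts.code
8 | X1
After SELECT (1 rows):
parts.yr
8
After ORDER BY (1 rows):
parts.yr
8

== RESULT ==
parts.yr
8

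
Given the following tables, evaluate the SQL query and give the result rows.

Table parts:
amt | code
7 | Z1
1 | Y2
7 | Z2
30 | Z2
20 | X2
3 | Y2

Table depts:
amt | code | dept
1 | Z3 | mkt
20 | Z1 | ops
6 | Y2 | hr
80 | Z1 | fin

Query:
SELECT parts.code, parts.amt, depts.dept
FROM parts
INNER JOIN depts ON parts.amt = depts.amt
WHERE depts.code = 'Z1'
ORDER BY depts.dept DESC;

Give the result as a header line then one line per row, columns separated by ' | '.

After JOIN depts (2 rows):
parts.amt | parts.code | depts.amt | depts.code | depts.dept
1 | Y2 | 1 | Z3 | mkt
20 | X2 | 20 | Z1 | ops
After WHERE (1 rows):
parts.amt | parts.code | depts.amt | depts.code | depts.dept
20 | X2 | 20 | Z1 | ops
After SELECT (1 rows):
parts.code | parts.amt | depts.dept
X2 | 20 | ops
After ORDER BY (1 rows):
parts.code | parts.amt | depts.dept
X2 | 20 | ops

== RESULT ==
parts.code | parts.amt | depts.dept
X2 | 20 | ops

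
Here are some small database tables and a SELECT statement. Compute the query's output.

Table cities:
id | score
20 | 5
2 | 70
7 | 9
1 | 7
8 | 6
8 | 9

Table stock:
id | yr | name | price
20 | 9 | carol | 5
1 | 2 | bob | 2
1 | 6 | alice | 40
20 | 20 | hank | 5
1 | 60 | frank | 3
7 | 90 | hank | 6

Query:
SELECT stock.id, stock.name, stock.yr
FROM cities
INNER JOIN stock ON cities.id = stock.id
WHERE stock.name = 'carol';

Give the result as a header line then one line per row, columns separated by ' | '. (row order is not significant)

== RESULT ==
stock.id | stock.name | stock.yr
20 | carol | 9

Derivation:
After JOIN stock (6 rows):
cities.id | cities.score | stock.id | stock.yr | stock.name | stock.price
20 | 5 | 20 | 9 | carol | 5
20 | 5 | 20 | 20 | hank | 5
7 | 9 | 7 | 90 | hank | 6
1 | 7 | 1 | 2 | bob | 2
1 | 7 | 1 | 6 | alice | 40
1 | 7 | 1 | 60 | frank | 3
After WHERE (1 rows):
cities.id | cities.score | stock.id | stock.yr | stock.name | stock.price
20 | 5 | 20 | 9 | carol | 5
After SELECT (1 rows):
stock.id | stock.name | stock.yr
20 | carol | 9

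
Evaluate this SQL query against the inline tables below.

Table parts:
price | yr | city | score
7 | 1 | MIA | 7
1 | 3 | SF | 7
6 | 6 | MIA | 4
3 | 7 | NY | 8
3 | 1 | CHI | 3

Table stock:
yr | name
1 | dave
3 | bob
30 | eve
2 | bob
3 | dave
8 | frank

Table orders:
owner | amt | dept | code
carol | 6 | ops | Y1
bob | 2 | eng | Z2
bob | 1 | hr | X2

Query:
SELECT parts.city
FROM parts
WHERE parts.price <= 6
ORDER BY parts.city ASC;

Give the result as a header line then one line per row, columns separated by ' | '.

After WHERE (4 rows):
parts.price | parts.yr | parts.city | parts.score
1 | 3 | SF | 7
6 | 6 | MIA | 4
3 | 7 | NY | 8
3 | 1 | CHI | 3
After SELECT (4 rows):
parts.city
SF
MIA
NY
CHI
After ORDER BY (4 rows):
parts.city
CHI
MIA
NY
SF

== RESULT ==
parts.city
CHI
MIA
NY
SF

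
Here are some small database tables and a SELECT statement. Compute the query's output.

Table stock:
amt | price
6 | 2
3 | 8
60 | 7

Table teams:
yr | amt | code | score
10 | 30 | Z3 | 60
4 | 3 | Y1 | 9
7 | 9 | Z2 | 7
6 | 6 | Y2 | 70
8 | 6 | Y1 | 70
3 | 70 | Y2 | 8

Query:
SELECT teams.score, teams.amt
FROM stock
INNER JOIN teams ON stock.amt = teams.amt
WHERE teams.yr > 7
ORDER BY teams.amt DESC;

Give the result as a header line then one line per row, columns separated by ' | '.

After JOIN teams (3 rows):
stock.amt | stock.price | teams.yr | teams.amt | teams.code | teams.score
6 | 2 | 6 | 6 | Y2 | 70
6 | 2 | 8 | 6 | Y1 | 70
3 | 8 | 4 | 3 | Y1 | 9
After WHERE (1 rows):
stock.amt | stock.price | teams.yr | teams.amt | teams.code | teams.score
6 | 2 | 8 | 6 | Y1 | 70
After SELECT (1 rows):
teams.score | teams.amt
70 | 6
After ORDER BY (1 rows):
teams.score | teams.amt
70 | 6

== RESULT ==
teams.score | teams.amt
70 | 6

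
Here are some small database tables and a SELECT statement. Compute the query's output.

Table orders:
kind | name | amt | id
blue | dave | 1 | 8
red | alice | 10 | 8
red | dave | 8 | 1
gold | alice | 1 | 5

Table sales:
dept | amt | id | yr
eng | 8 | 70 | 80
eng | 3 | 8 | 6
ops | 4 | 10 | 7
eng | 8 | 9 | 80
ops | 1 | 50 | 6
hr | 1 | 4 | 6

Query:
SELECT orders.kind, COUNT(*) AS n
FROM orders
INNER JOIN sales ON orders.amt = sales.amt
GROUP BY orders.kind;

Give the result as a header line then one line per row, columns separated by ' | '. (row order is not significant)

== RESULT ==
orders.kind | n
blue | 2
red | 2
gold | 2

Derivation:
After JOIN sales (6 rows):
orders.kind | orders.name | orders.amt | orders.id | sales.dept | sales.amt | sales.id | sales.yr
blue | dave | 1 | 8 | ops | 1 | 50 | 6
blue | dave | 1 | 8 | hr | 1 | 4 | 6
red | dave | 8 | 1 | eng | 8 | 70 | 80
red | dave | 8 | 1 | eng | 8 | 9 | 80
gold | alice | 1 | 5 | ops | 1 | 50 | 6
gold | alice | 1 | 5 | hr | 1 | 4 | 6
After GROUP BY (3 rows):
orders.kind | n
blue | 2
red | 2
gold | 2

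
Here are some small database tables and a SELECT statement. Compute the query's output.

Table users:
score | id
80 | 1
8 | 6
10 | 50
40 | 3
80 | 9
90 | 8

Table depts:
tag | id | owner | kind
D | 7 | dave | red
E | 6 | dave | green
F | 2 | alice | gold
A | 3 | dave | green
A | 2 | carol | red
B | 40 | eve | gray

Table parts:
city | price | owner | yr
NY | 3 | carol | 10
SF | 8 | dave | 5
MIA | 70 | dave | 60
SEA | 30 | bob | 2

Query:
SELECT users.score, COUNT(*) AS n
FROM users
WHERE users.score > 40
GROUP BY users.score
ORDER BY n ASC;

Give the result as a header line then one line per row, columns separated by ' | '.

== RESULT ==
users.score | n
90 | 1
80 | 2

Derivation:
After WHERE (3 rows):
users.score | users.id
80 | 1
80 | 9
90 | 8
After GROUP BY (2 rows):
users.score | n
80 | 2
90 | 1
After ORDER BY (2 rows):
users.score | n
90 | 1
80 | 2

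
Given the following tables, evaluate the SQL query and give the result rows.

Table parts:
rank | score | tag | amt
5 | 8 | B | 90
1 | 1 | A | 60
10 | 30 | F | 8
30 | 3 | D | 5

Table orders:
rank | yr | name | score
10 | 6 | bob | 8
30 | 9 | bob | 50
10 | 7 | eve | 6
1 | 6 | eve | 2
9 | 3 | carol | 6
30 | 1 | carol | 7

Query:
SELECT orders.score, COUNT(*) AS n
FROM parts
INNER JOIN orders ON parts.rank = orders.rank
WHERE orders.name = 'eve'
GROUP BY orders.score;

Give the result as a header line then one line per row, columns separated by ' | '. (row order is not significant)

After JOIN orders (5 rows):
parts.rank | parts.score | parts.tag | parts.amt | orders.rank | orders.yr | orders.name | orders.score
1 | 1 | A | 60 | 1 | 6 | eve | 2
10 | 30 | F | 8 | 10 | 6 | bob | 8
10 | 30 | F | 8 | 10 | 7 | eve | 6
30 | 3 | D | 5 | 30 | 9 | bob | 50
30 | 3 | D | 5 | 30 | 1 | carol | 7
After WHERE (2 rows):
parts.rank | parts.score | parts.tag | parts.amt | orders.rank | orders.yr | orders.name | orders.score
1 | 1 | A | 60 | 1 | 6 | eve | 2
10 | 30 | F | 8 | 10 | 7 | eve | 6
After GROUP BY (2 rows):
orders.score | n
2 | 1
6 | 1

== RESULT ==
orders.score | n
2 | 1
6 | 1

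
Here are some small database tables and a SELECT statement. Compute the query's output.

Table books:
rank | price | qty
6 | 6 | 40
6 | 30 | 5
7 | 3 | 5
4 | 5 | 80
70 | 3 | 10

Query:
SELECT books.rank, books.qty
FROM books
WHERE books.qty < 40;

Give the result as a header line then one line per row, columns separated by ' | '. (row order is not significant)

== RESULT ==
books.rank | books.qty
6 | 5
7 | 5
70 | 10

Derivation:
After WHERE (3 rows):
books.rank | books.price | books.qty
6 | 30 | 5
7 | 3 | 5
70 | 3 | 10
After SELECT (3 rows):
books.rank | books.qty
6 | 5
7 | 5
70 | 10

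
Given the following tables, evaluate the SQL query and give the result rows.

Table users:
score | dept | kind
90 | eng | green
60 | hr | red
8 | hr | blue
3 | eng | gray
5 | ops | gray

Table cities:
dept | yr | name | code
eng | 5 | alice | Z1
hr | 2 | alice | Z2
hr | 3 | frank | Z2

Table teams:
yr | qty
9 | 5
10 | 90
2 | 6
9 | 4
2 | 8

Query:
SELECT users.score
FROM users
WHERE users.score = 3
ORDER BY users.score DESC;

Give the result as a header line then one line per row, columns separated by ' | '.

== RESULT ==
users.score
3

Derivation:
After WHERE (1 rows):
users.score | users.dept | users.kind
3 | eng | gray
After SELECT (1 rows):
users.score
3
After ORDER BY (1 rows):
users.score
3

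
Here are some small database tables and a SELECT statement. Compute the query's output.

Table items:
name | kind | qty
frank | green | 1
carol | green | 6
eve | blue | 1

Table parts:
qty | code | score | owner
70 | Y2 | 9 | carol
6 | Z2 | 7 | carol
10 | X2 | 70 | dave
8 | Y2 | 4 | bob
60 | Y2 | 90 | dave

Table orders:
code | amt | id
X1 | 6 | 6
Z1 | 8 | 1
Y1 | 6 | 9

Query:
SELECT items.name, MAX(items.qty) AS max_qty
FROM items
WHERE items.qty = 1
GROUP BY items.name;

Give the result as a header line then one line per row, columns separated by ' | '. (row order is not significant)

== RESULT ==
items.name | max_qty
frank | 1
eve | 1

Derivation:
After WHERE (2 rows):
items.name | items.kind | items.qty
frank | green | 1
eve | blue | 1
After GROUP BY (2 rows):
items.name | max_qty
frank | 1
eve | 1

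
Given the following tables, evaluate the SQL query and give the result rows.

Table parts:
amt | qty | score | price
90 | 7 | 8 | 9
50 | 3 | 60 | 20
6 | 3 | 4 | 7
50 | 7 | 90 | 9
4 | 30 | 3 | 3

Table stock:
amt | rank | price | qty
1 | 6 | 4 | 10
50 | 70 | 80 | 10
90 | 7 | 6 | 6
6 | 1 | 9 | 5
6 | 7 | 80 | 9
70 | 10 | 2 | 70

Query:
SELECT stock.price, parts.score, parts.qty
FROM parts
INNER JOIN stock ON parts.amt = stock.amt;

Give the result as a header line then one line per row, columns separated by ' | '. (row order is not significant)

After JOIN stock (5 rows):
parts.amt | parts.qty | parts.score | parts.price | stock.amt | stock.rank | stock.price | stock.qty
90 | 7 | 8 | 9 | 90 | 7 | 6 | 6
50 | 3 | 60 | 20 | 50 | 70 | 80 | 10
6 | 3 | 4 | 7 | 6 | 1 | 9 | 5
6 | 3 | 4 | 7 | 6 | 7 | 80 | 9
50 | 7 | 90 | 9 | 50 | 70 | 80 | 10
After SELECT (5 rows):
stock.price | parts.score | parts.qty
6 | 8 | 7
80 | 60 | 3
9 | 4 | 3
80 | 4 | 3
80 | 90 | 7

== RESULT ==
stock.price | parts.score | parts.qty
6 | 8 | 7
80 | 60 | 3
9 | 4 | 3
80 | 4 | 3
80 | 90 | 7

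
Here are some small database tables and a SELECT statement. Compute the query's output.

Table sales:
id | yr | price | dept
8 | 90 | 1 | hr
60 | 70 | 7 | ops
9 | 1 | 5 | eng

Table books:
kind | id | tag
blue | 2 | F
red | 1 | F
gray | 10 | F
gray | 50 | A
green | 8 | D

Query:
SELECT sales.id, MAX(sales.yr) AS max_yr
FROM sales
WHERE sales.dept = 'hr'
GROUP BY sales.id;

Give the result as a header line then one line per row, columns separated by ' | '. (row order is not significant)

After WHERE (1 rows):
sales.id | sales.yr | sales.price | sales.dept
8 | 90 | 1 | hr
After GROUP BY (1 rows):
sales.id | max_yr
8 | 90

== RESULT ==
sales.id | max_yr
8 | 90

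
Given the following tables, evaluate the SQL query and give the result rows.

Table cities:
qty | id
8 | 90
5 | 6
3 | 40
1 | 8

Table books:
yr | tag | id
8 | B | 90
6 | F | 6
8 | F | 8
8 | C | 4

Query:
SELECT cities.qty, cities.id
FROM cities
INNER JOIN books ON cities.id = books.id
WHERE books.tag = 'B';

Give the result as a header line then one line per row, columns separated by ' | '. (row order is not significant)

== RESULT ==
cities.qty | cities.id
8 | 90

Derivation:
After JOIN books (3 rows):
cities.qty | cities.id | books.yr | books.tag | books.id
8 | 90 | 8 | B | 90
5 | 6 | 6 | F | 6
1 | 8 | 8 | F | 8
After WHERE (1 rows):
cities.qty | cities.id | books.yr | books.tag | books.id
8 | 90 | 8 | B | 90
After SELECT (1 rows):
cities.qty | cities.id
8 | 90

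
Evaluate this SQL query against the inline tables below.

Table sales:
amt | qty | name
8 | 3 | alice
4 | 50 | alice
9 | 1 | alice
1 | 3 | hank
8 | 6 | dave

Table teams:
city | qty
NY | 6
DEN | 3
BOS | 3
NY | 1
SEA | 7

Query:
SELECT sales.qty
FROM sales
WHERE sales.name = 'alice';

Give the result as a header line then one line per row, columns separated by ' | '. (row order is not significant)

After WHERE (3 rows):
sales.amt | sales.qty | sales.name
8 | 3 | alice
4 | 50 | alice
9 | 1 | alice
After SELECT (3 rows):
sales.qty
3
50
1

== RESULT ==
sales.qty
3
50
1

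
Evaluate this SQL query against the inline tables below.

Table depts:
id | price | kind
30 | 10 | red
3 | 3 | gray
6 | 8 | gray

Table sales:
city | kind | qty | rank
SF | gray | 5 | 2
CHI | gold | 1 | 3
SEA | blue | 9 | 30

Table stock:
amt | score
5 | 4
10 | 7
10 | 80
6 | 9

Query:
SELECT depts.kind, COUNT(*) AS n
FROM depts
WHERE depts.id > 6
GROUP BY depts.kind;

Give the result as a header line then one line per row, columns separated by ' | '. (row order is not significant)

== RESULT ==
depts.kind | n
red | 1

Derivation:
After WHERE (1 rows):
depts.id | depts.price | depts.kind
30 | 10 | red
After GROUP BY (1 rows):
depts.kind | n
red | 1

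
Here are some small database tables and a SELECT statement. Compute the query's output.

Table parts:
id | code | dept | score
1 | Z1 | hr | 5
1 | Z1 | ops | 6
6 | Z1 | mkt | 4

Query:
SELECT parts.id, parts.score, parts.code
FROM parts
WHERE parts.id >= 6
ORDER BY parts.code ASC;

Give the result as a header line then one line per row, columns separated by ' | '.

After WHERE (1 rows):
parts.id | parts.code | parts.dept | parts.score
6 | Z1 | mkt | 4
After SELECT (1 rows):
parts.id | parts.score | parts.code
6 | 4 | Z1
After ORDER BY (1 rows):
parts.id | parts.score | parts.code
6 | 4 | Z1

== RESULT ==
parts.id | parts.score | parts.code
6 | 4 | Z1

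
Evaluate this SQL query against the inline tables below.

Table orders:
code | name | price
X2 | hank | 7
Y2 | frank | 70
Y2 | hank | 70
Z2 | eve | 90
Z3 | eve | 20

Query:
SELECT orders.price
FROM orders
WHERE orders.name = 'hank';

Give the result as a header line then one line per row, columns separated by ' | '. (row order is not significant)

After WHERE (2 rows):
orders.code | orders.name | orders.price
X2 | hank | 7
Y2 | hank | 70
After SELECT (2 rows):
orders.price
7
70

== RESULT ==
orders.price
7
70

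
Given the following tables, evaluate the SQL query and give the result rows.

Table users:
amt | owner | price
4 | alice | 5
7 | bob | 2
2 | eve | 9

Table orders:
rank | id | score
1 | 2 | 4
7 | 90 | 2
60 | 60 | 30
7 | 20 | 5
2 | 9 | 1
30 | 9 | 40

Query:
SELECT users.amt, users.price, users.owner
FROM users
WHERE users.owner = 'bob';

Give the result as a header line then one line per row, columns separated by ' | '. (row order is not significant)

After WHERE (1 rows):
users.amt | users.owner | users.price
7 | bob | 2
After SELECT (1 rows):
users.amt | users.price | users.owner
7 | 2 | bob

== RESULT ==
users.amt | users.price | users.owner
7 | 2 | bob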